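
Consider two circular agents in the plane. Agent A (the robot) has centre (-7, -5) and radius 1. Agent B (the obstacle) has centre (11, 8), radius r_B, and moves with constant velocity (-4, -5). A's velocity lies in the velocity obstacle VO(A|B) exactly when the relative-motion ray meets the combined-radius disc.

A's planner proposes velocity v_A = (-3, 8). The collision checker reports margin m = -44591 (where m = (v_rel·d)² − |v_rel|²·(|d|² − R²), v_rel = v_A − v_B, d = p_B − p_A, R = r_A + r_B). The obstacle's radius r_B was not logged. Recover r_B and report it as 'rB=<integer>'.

m = -44591
d = (18, 13);  v_rel = (1, 13),  |v_rel|² = 170
v_rel×d = (1)·(13) − (13)·(18) = -221
since m = R²·170 − (-221)²:  R² = (48841 + -44591) / 170 = 25
R = √25 = 5  ⇒  r_B = 5 − 1 = 4

rB=4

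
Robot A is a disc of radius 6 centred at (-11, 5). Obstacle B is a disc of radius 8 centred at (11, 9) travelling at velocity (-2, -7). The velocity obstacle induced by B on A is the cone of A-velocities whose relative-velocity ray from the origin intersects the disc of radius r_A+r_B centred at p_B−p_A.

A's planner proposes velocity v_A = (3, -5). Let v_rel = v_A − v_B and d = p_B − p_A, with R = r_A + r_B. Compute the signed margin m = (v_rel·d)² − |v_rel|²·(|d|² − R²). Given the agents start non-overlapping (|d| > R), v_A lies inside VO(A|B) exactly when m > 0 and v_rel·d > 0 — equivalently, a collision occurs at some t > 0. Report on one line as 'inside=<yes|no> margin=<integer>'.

d = (22, 4),  |d|² = 500;  R = 6+8 = 14,  c = 500−14² = 304
v_rel = (5, 2),  |v_rel|² = 29;  v_rel·d = (5)·(22) + (2)·(4) = 118
29·t² − 236·t + 304 = 0  ⇒  m = 118² − 29·304 = 5108
m = 5108 > 0,  v_rel·d = 118 > 0  ⇒  inside

inside=yes margin=5108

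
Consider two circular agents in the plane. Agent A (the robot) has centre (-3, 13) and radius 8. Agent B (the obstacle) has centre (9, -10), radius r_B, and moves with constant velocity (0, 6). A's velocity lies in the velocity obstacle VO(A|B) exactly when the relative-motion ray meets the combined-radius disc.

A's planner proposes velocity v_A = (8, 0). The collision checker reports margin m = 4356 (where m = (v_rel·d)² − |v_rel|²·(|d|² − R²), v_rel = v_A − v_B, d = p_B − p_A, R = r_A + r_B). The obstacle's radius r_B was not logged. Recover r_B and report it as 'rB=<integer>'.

m = 4356
d = (12, -23);  v_rel = (8, -6),  |v_rel|² = 100
v_rel×d = (8)·(-23) − (-6)·(12) = -112
since m = R²·100 − (-112)²:  R² = (12544 + 4356) / 100 = 169
R = √169 = 13  ⇒  r_B = 13 − 8 = 5

rB=5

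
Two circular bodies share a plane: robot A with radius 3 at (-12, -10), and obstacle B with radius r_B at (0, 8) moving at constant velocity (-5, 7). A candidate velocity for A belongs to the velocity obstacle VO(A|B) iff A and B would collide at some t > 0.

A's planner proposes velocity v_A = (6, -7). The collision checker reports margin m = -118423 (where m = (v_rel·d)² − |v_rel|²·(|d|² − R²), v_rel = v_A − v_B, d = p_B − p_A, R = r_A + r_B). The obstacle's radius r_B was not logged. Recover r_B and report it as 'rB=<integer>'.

m = -118423
d = (12, 18);  v_rel = (11, -14),  |v_rel|² = 317
v_rel×d = (11)·(18) − (-14)·(12) = 366
since m = R²·317 − 366²:  R² = (133956 + -118423) / 317 = 49
R = √49 = 7  ⇒  r_B = 7 − 3 = 4

rB=4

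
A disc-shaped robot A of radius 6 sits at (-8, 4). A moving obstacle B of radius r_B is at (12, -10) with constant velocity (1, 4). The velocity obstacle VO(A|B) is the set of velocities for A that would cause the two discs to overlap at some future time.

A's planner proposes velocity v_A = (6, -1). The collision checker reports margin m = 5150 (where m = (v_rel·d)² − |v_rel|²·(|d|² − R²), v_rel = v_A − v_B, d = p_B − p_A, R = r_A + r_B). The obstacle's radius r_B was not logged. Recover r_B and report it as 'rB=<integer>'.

m = 5150
d = (20, -14);  v_rel = (5, -5),  |v_rel|² = 50
v_rel×d = (5)·(-14) − (-5)·(20) = 30
since m = R²·50 − 30²:  R² = (900 + 5150) / 50 = 121
R = √121 = 11  ⇒  r_B = 11 − 6 = 5

rB=5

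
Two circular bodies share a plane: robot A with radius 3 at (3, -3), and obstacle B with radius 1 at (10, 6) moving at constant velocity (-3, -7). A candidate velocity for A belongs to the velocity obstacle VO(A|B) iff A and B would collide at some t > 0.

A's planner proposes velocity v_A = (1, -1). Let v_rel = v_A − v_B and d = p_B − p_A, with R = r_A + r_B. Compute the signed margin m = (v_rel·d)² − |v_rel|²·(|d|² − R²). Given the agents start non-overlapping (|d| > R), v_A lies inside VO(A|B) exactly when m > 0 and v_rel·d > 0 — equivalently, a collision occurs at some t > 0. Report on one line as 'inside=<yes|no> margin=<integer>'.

d = (7, 9),  |d|² = 130;  R = 3+1 = 4,  c = 130−4² = 114
v_rel = (4, 6),  |v_rel|² = 52;  v_rel·d = (4)·(7) + (6)·(9) = 82
52·t² − 164·t + 114 = 0  ⇒  m = 82² − 52·114 = 796
m = 796 > 0,  v_rel·d = 82 > 0  ⇒  inside

inside=yes margin=796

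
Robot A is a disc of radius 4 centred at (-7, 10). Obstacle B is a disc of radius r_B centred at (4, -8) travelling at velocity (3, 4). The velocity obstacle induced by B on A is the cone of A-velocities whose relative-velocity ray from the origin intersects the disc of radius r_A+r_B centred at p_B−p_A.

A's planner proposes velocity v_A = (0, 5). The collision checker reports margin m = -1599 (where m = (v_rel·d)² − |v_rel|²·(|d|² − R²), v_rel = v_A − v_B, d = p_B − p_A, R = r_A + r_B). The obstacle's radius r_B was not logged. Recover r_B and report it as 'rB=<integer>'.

m = -1599
d = (11, -18);  v_rel = (-3, 1),  |v_rel|² = 10
v_rel×d = (-3)·(-18) − (1)·(11) = 43
since m = R²·10 − 43²:  R² = (1849 + -1599) / 10 = 25
R = √25 = 5  ⇒  r_B = 5 − 4 = 1

rB=1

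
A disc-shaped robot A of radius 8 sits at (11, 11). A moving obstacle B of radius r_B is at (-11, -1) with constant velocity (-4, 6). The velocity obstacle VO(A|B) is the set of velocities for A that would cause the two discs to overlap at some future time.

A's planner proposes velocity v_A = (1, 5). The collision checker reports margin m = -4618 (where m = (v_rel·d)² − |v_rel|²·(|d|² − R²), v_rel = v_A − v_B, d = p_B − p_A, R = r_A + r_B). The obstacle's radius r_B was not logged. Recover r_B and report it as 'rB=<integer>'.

m = -4618
d = (-22, -12);  v_rel = (5, -1),  |v_rel|² = 26
v_rel×d = (5)·(-12) − (-1)·(-22) = -82
since m = R²·26 − (-82)²:  R² = (6724 + -4618) / 26 = 81
R = √81 = 9  ⇒  r_B = 9 − 8 = 1

rB=1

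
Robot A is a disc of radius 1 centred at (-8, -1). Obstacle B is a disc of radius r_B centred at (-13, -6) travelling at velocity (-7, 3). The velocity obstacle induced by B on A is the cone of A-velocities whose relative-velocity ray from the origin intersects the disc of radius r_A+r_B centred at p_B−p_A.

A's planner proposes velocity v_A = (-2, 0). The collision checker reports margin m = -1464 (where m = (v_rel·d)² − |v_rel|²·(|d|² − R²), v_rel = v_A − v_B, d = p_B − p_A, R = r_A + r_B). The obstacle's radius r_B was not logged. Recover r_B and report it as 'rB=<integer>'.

m = -1464
d = (-5, -5);  v_rel = (5, -3),  |v_rel|² = 34
v_rel×d = (5)·(-5) − (-3)·(-5) = -40
since m = R²·34 − (-40)²:  R² = (1600 + -1464) / 34 = 4
R = √4 = 2  ⇒  r_B = 2 − 1 = 1

rB=1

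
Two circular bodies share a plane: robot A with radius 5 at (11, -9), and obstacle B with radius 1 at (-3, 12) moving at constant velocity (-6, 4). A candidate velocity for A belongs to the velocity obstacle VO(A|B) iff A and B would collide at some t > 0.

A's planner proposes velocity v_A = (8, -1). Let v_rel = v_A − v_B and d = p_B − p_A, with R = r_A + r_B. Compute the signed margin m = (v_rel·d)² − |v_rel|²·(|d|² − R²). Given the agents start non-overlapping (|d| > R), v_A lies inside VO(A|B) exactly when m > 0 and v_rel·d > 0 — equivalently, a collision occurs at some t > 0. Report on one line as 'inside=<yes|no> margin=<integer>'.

d = (-14, 21),  |d|² = 637;  R = 5+1 = 6,  c = 637−6² = 601
v_rel = (14, -5),  |v_rel|² = 221;  v_rel·d = (14)·(-14) + (-5)·(21) = -301
221·t² + 602·t + 601 = 0  ⇒  m = (-301)² − 221·601 = -42220
m = -42220 < 0,  v_rel·d = -301 < 0  ⇒  outside

inside=no margin=-42220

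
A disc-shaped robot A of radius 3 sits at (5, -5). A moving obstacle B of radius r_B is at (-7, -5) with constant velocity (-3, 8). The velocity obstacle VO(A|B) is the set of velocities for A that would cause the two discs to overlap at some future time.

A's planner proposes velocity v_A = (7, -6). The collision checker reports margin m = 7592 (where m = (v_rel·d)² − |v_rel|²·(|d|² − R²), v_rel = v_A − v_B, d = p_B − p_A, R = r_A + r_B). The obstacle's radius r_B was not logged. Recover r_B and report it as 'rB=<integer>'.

m = 7592
d = (-12, 0);  v_rel = (10, -14),  |v_rel|² = 296
v_rel×d = (10)·(0) − (-14)·(-12) = -168
since m = R²·296 − (-168)²:  R² = (28224 + 7592) / 296 = 121
R = √121 = 11  ⇒  r_B = 11 − 3 = 8

rB=8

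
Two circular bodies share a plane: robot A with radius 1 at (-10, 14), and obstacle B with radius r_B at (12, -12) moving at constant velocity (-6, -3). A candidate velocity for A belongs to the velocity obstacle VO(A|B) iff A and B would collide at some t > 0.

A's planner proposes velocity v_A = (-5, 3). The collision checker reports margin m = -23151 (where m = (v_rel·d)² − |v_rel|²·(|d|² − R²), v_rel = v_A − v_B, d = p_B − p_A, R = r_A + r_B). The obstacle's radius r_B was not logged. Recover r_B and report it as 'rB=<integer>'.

m = -23151
d = (22, -26);  v_rel = (1, 6),  |v_rel|² = 37
v_rel×d = (1)·(-26) − (6)·(22) = -158
since m = R²·37 − (-158)²:  R² = (24964 + -23151) / 37 = 49
R = √49 = 7  ⇒  r_B = 7 − 1 = 6

rB=6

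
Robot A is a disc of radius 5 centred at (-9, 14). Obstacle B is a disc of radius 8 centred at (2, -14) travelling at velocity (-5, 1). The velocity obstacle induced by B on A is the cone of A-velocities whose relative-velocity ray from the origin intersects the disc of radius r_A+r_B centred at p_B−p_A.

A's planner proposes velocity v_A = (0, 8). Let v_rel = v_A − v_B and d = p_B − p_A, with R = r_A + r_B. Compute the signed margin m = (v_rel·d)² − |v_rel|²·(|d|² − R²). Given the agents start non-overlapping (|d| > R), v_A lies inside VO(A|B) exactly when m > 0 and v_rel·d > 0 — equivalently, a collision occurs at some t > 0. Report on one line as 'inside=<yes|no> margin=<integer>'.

d = (11, -28),  |d|² = 905;  R = 5+8 = 13,  c = 905−13² = 736
v_rel = (5, 7),  |v_rel|² = 74;  v_rel·d = (5)·(11) + (7)·(-28) = -141
74·t² + 282·t + 736 = 0  ⇒  m = (-141)² − 74·736 = -34583
m = -34583 < 0,  v_rel·d = -141 < 0  ⇒  outside

inside=no margin=-34583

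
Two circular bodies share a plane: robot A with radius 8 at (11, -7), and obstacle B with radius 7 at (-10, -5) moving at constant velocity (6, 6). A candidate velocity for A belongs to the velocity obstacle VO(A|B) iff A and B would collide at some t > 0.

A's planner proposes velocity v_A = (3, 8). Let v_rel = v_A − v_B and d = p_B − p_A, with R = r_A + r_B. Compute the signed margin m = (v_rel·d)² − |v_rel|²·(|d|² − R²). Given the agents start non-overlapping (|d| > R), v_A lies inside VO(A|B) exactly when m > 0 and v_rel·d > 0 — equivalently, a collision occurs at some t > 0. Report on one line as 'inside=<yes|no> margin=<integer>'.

d = (-21, 2),  |d|² = 445;  R = 8+7 = 15,  c = 445−15² = 220
v_rel = (-3, 2),  |v_rel|² = 13;  v_rel·d = (-3)·(-21) + (2)·(2) = 67
13·t² − 134·t + 220 = 0  ⇒  m = 67² − 13·220 = 1629
m = 1629 > 0,  v_rel·d = 67 > 0  ⇒  inside

inside=yes margin=1629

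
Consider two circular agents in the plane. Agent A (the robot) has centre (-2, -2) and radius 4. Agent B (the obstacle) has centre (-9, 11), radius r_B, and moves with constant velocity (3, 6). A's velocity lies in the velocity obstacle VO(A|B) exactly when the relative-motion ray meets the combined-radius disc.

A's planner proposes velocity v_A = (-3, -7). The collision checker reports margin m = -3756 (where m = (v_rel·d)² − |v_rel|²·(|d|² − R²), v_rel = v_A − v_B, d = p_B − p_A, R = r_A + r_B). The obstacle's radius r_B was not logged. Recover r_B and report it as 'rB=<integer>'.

m = -3756
d = (-7, 13);  v_rel = (-6, -13),  |v_rel|² = 205
v_rel×d = (-6)·(13) − (-13)·(-7) = -169
since m = R²·205 − (-169)²:  R² = (28561 + -3756) / 205 = 121
R = √121 = 11  ⇒  r_B = 11 − 4 = 7

rB=7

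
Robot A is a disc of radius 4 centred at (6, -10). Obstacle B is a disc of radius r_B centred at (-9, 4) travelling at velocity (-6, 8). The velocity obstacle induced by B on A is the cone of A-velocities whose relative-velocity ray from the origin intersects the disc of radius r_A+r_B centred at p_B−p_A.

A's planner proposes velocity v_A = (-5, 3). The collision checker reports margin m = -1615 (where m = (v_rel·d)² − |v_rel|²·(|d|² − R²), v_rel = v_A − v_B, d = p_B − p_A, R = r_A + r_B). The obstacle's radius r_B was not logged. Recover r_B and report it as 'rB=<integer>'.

m = -1615
d = (-15, 14);  v_rel = (1, -5),  |v_rel|² = 26
v_rel×d = (1)·(14) − (-5)·(-15) = -61
since m = R²·26 − (-61)²:  R² = (3721 + -1615) / 26 = 81
R = √81 = 9  ⇒  r_B = 9 − 4 = 5

rB=5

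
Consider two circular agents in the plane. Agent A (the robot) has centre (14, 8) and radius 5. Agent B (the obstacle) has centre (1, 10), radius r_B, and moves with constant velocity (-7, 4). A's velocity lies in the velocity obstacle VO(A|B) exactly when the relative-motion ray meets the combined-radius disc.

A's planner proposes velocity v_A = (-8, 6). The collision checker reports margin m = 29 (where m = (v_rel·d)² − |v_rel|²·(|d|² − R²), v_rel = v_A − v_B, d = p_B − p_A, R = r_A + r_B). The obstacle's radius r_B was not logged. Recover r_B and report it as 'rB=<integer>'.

m = 29
d = (-13, 2);  v_rel = (-1, 2),  |v_rel|² = 5
v_rel×d = (-1)·(2) − (2)·(-13) = 24
since m = R²·5 − 24²:  R² = (576 + 29) / 5 = 121
R = √121 = 11  ⇒  r_B = 11 − 5 = 6

rB=6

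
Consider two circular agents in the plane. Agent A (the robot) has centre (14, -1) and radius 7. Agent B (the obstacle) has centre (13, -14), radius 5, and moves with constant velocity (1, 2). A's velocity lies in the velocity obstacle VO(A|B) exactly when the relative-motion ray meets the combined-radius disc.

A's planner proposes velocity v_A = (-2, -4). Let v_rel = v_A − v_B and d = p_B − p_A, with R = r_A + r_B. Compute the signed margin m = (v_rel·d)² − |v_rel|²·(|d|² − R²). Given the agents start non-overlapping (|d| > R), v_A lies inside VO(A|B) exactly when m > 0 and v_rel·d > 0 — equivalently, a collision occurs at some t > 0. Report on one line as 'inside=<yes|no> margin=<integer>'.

d = (-1, -13),  |d|² = 170;  R = 7+5 = 12,  c = 170−12² = 26
v_rel = (-3, -6),  |v_rel|² = 45;  v_rel·d = (-3)·(-1) + (-6)·(-13) = 81
45·t² − 162·t + 26 = 0  ⇒  m = 81² − 45·26 = 5391
m = 5391 > 0,  v_rel·d = 81 > 0  ⇒  inside

inside=yes margin=5391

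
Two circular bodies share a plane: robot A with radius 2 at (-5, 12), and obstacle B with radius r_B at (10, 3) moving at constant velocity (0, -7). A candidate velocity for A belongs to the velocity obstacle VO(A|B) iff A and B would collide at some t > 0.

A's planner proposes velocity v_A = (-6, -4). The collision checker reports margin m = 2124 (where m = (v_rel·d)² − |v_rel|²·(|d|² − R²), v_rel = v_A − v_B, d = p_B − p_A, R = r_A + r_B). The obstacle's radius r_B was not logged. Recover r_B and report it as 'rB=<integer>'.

m = 2124
d = (15, -9);  v_rel = (-6, 3),  |v_rel|² = 45
v_rel×d = (-6)·(-9) − (3)·(15) = 9
since m = R²·45 − 9²:  R² = (81 + 2124) / 45 = 49
R = √49 = 7  ⇒  r_B = 7 − 2 = 5

rB=5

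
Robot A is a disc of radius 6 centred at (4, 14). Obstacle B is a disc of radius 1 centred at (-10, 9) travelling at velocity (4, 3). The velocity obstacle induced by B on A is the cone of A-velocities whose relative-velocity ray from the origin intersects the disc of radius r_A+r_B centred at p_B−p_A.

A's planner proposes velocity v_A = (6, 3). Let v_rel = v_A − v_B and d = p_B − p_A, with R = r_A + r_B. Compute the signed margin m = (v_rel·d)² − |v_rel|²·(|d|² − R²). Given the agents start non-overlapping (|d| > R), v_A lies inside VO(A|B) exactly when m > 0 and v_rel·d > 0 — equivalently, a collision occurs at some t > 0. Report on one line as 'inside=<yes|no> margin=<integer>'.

d = (-14, -5),  |d|² = 221;  R = 6+1 = 7,  c = 221−7² = 172
v_rel = (2, 0),  |v_rel|² = 4;  v_rel·d = (2)·(-14) + (0)·(-5) = -28
4·t² + 56·t + 172 = 0  ⇒  m = (-28)² − 4·172 = 96
m = 96 > 0,  v_rel·d = -28 < 0  ⇒  outside

inside=no margin=96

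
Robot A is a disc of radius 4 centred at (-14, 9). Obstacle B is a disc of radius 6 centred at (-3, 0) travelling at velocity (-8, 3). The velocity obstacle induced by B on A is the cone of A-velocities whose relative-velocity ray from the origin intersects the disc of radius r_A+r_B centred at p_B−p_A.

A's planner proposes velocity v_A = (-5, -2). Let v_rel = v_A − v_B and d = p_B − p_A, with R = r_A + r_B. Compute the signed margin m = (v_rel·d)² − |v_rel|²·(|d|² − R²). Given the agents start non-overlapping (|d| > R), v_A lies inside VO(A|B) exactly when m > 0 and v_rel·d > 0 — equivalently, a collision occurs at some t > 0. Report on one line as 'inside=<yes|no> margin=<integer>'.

d = (11, -9),  |d|² = 202;  R = 4+6 = 10,  c = 202−10² = 102
v_rel = (3, -5),  |v_rel|² = 34;  v_rel·d = (3)·(11) + (-5)·(-9) = 78
34·t² − 156·t + 102 = 0  ⇒  m = 78² − 34·102 = 2616
m = 2616 > 0,  v_rel·d = 78 > 0  ⇒  inside

inside=yes margin=2616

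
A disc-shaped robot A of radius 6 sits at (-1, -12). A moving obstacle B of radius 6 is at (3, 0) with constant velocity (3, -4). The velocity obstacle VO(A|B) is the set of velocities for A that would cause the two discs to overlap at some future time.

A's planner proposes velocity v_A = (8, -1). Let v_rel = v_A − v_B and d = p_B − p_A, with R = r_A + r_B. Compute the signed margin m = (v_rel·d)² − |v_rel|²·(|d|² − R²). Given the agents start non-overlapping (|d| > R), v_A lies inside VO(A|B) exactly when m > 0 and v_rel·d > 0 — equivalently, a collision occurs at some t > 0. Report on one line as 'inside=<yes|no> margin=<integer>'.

d = (4, 12),  |d|² = 160;  R = 6+6 = 12,  c = 160−12² = 16
v_rel = (5, 3),  |v_rel|² = 34;  v_rel·d = (5)·(4) + (3)·(12) = 56
34·t² − 112·t + 16 = 0  ⇒  m = 56² − 34·16 = 2592
m = 2592 > 0,  v_rel·d = 56 > 0  ⇒  inside

inside=yes margin=2592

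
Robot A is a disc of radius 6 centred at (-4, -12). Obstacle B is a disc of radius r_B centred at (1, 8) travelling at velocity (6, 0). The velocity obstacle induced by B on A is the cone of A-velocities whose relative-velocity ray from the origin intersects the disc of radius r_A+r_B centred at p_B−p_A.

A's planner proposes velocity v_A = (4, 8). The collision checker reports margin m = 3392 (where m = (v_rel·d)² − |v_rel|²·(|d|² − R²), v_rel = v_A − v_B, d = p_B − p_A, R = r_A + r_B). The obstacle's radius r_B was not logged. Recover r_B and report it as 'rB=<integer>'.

m = 3392
d = (5, 20);  v_rel = (-2, 8),  |v_rel|² = 68
v_rel×d = (-2)·(20) − (8)·(5) = -80
since m = R²·68 − (-80)²:  R² = (6400 + 3392) / 68 = 144
R = √144 = 12  ⇒  r_B = 12 − 6 = 6

rB=6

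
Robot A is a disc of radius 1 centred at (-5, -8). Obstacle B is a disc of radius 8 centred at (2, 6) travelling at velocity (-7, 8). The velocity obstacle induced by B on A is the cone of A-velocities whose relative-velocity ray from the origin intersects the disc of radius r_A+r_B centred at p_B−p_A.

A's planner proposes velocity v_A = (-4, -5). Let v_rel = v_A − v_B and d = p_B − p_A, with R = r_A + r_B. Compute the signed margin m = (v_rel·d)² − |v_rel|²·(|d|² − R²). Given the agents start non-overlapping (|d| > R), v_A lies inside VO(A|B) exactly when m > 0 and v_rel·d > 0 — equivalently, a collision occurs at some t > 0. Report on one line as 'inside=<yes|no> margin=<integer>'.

d = (7, 14),  |d|² = 245;  R = 1+8 = 9,  c = 245−9² = 164
v_rel = (3, -13),  |v_rel|² = 178;  v_rel·d = (3)·(7) + (-13)·(14) = -161
178·t² + 322·t + 164 = 0  ⇒  m = (-161)² − 178·164 = -3271
m = -3271 < 0,  v_rel·d = -161 < 0  ⇒  outside

inside=no margin=-3271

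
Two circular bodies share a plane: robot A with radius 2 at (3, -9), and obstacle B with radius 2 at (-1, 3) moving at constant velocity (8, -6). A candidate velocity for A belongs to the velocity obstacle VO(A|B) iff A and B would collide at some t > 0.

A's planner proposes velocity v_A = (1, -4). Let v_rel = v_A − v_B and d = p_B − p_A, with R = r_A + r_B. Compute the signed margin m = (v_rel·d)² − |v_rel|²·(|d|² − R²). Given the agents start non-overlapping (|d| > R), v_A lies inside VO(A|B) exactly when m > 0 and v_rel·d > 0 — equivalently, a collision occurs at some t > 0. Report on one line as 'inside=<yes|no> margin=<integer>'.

d = (-4, 12),  |d|² = 160;  R = 2+2 = 4,  c = 160−4² = 144
v_rel = (-7, 2),  |v_rel|² = 53;  v_rel·d = (-7)·(-4) + (2)·(12) = 52
53·t² − 104·t + 144 = 0  ⇒  m = 52² − 53·144 = -4928
m = -4928 < 0,  v_rel·d = 52 > 0  ⇒  outside

inside=no margin=-4928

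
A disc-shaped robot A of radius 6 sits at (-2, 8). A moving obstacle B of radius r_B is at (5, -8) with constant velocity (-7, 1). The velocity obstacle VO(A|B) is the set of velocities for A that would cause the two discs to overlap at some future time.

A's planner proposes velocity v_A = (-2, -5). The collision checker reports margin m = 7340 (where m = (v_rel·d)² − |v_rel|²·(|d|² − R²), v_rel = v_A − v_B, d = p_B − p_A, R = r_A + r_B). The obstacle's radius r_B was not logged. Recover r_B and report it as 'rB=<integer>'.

m = 7340
d = (7, -16);  v_rel = (5, -6),  |v_rel|² = 61
v_rel×d = (5)·(-16) − (-6)·(7) = -38
since m = R²·61 − (-38)²:  R² = (1444 + 7340) / 61 = 144
R = √144 = 12  ⇒  r_B = 12 − 6 = 6

rB=6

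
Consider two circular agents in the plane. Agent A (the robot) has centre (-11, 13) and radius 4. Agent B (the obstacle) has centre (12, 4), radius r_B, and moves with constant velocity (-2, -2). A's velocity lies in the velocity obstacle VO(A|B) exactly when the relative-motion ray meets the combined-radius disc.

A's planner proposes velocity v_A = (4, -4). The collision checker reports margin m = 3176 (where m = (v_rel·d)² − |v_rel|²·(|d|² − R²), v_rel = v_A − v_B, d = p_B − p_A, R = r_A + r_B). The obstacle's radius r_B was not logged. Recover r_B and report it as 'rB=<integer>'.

m = 3176
d = (23, -9);  v_rel = (6, -2),  |v_rel|² = 40
v_rel×d = (6)·(-9) − (-2)·(23) = -8
since m = R²·40 − (-8)²:  R² = (64 + 3176) / 40 = 81
R = √81 = 9  ⇒  r_B = 9 − 4 = 5

rB=5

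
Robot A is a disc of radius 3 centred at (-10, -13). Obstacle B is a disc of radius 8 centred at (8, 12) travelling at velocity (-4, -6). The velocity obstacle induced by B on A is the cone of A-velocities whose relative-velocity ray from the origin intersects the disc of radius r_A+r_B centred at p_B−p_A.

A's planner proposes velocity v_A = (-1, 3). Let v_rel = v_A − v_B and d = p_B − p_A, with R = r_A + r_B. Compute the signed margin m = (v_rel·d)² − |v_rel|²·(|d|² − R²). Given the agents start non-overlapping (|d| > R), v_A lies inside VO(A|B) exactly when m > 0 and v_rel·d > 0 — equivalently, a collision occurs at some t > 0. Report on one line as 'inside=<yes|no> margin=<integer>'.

d = (18, 25),  |d|² = 949;  R = 3+8 = 11,  c = 949−11² = 828
v_rel = (3, 9),  |v_rel|² = 90;  v_rel·d = (3)·(18) + (9)·(25) = 279
90·t² − 558·t + 828 = 0  ⇒  m = 279² − 90·828 = 3321
m = 3321 > 0,  v_rel·d = 279 > 0  ⇒  inside

inside=yes margin=3321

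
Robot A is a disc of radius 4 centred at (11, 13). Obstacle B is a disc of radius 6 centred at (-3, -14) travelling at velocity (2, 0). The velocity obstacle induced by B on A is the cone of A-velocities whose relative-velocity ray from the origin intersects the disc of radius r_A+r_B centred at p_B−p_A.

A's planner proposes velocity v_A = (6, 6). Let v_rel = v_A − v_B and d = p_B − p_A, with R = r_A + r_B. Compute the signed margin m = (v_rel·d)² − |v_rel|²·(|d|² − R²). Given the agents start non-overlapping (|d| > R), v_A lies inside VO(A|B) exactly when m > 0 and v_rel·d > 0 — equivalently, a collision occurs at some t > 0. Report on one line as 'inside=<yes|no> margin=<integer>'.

d = (-14, -27),  |d|² = 925;  R = 4+6 = 10,  c = 925−10² = 825
v_rel = (4, 6),  |v_rel|² = 52;  v_rel·d = (4)·(-14) + (6)·(-27) = -218
52·t² + 436·t + 825 = 0  ⇒  m = (-218)² − 52·825 = 4624
m = 4624 > 0,  v_rel·d = -218 < 0  ⇒  outside

inside=no margin=4624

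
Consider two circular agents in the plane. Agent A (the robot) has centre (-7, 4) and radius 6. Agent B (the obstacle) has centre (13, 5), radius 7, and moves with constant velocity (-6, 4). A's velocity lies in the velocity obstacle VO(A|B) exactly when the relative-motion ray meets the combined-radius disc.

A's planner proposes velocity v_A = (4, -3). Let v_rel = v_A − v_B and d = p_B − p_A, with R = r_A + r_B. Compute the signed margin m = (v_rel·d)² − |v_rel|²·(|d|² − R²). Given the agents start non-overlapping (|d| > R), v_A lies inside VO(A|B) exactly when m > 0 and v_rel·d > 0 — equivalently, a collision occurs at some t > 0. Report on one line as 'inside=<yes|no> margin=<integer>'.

d = (20, 1),  |d|² = 401;  R = 6+7 = 13,  c = 401−13² = 232
v_rel = (10, -7),  |v_rel|² = 149;  v_rel·d = (10)·(20) + (-7)·(1) = 193
149·t² − 386·t + 232 = 0  ⇒  m = 193² − 149·232 = 2681
m = 2681 > 0,  v_rel·d = 193 > 0  ⇒  inside

inside=yes margin=2681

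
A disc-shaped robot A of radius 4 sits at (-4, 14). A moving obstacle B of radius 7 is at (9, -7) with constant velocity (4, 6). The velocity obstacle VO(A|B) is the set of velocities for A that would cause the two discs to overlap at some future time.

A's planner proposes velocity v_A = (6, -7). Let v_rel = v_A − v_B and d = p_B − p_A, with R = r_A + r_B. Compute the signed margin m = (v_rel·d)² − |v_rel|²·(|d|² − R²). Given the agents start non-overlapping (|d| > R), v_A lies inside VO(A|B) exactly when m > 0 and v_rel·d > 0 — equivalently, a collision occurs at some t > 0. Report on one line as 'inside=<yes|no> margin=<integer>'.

d = (13, -21),  |d|² = 610;  R = 4+7 = 11,  c = 610−11² = 489
v_rel = (2, -13),  |v_rel|² = 173;  v_rel·d = (2)·(13) + (-13)·(-21) = 299
173·t² − 598·t + 489 = 0  ⇒  m = 299² − 173·489 = 4804
m = 4804 > 0,  v_rel·d = 299 > 0  ⇒  inside

inside=yes margin=4804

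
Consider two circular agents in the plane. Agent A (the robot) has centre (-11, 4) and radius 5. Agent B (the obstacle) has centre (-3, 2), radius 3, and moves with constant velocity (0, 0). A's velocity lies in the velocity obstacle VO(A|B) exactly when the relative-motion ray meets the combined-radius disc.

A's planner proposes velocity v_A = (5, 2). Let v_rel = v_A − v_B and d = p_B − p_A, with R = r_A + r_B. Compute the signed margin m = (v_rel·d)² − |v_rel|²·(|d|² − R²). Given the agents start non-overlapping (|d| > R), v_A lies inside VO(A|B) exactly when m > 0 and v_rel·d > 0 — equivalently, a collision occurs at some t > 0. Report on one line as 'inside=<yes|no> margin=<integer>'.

d = (8, -2),  |d|² = 68;  R = 5+3 = 8,  c = 68−8² = 4
v_rel = (5, 2),  |v_rel|² = 29;  v_rel·d = (5)·(8) + (2)·(-2) = 36
29·t² − 72·t + 4 = 0  ⇒  m = 36² − 29·4 = 1180
m = 1180 > 0,  v_rel·d = 36 > 0  ⇒  inside

inside=yes margin=1180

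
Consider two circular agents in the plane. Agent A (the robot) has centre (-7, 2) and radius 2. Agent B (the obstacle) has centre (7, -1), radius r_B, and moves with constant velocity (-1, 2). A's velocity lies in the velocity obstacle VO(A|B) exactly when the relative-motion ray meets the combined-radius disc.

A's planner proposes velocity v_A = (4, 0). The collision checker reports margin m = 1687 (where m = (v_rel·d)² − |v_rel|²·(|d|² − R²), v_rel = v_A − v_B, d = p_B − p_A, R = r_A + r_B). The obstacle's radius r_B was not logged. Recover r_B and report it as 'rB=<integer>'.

m = 1687
d = (14, -3);  v_rel = (5, -2),  |v_rel|² = 29
v_rel×d = (5)·(-3) − (-2)·(14) = 13
since m = R²·29 − 13²:  R² = (169 + 1687) / 29 = 64
R = √64 = 8  ⇒  r_B = 8 − 2 = 6

rB=6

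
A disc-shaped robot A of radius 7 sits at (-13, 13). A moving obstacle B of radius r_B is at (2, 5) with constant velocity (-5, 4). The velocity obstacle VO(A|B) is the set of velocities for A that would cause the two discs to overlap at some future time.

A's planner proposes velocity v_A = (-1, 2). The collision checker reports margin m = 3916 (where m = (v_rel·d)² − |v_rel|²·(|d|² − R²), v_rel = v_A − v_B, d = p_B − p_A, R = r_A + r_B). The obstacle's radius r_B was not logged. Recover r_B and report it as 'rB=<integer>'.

m = 3916
d = (15, -8);  v_rel = (4, -2),  |v_rel|² = 20
v_rel×d = (4)·(-8) − (-2)·(15) = -2
since m = R²·20 − (-2)²:  R² = (4 + 3916) / 20 = 196
R = √196 = 14  ⇒  r_B = 14 − 7 = 7

rB=7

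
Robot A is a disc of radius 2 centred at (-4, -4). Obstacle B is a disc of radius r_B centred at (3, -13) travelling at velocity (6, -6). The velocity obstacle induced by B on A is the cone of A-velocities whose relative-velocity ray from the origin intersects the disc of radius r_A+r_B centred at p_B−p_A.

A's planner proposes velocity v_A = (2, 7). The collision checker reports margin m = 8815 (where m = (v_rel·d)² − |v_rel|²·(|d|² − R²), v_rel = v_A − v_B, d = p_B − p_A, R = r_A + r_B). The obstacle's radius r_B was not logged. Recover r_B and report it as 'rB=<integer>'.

m = 8815
d = (7, -9);  v_rel = (-4, 13),  |v_rel|² = 185
v_rel×d = (-4)·(-9) − (13)·(7) = -55
since m = R²·185 − (-55)²:  R² = (3025 + 8815) / 185 = 64
R = √64 = 8  ⇒  r_B = 8 − 2 = 6

rB=6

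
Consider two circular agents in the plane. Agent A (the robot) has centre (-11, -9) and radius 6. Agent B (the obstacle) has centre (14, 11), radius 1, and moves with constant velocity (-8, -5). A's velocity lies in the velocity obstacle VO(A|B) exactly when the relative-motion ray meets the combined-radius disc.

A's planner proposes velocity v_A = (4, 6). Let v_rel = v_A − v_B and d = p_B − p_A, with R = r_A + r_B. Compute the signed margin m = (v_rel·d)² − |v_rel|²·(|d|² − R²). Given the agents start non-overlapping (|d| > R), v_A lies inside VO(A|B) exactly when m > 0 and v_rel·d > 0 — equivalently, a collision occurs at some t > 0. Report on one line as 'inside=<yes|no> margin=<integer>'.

d = (25, 20),  |d|² = 1025;  R = 6+1 = 7,  c = 1025−7² = 976
v_rel = (12, 11),  |v_rel|² = 265;  v_rel·d = (12)·(25) + (11)·(20) = 520
265·t² − 1040·t + 976 = 0  ⇒  m = 520² − 265·976 = 11760
m = 11760 > 0,  v_rel·d = 520 > 0  ⇒  inside

inside=yes margin=11760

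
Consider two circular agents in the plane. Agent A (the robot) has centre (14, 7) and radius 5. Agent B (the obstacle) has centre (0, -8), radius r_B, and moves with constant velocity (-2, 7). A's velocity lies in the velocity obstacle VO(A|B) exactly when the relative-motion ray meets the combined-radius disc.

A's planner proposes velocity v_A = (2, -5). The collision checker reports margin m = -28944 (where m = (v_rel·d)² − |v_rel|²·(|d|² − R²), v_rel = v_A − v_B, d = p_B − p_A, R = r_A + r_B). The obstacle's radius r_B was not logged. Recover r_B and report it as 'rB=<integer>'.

m = -28944
d = (-14, -15);  v_rel = (4, -12),  |v_rel|² = 160
v_rel×d = (4)·(-15) − (-12)·(-14) = -228
since m = R²·160 − (-228)²:  R² = (51984 + -28944) / 160 = 144
R = √144 = 12  ⇒  r_B = 12 − 5 = 7

rB=7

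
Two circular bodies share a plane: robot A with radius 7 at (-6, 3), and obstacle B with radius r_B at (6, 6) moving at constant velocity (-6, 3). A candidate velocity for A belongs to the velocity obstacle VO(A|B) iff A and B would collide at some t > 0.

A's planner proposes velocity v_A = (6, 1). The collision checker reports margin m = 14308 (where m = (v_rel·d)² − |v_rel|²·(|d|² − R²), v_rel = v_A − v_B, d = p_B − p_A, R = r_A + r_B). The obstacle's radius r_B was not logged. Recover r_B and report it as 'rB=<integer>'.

m = 14308
d = (12, 3);  v_rel = (12, -2),  |v_rel|² = 148
v_rel×d = (12)·(3) − (-2)·(12) = 60
since m = R²·148 − 60²:  R² = (3600 + 14308) / 148 = 121
R = √121 = 11  ⇒  r_B = 11 − 7 = 4

rB=4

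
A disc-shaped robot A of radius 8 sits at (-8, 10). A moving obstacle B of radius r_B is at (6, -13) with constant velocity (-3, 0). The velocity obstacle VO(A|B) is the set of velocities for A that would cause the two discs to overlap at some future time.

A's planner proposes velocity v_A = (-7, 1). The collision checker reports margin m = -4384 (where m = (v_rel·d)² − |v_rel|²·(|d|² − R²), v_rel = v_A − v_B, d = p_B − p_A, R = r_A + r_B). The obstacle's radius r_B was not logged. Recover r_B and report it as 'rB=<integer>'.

m = -4384
d = (14, -23);  v_rel = (-4, 1),  |v_rel|² = 17
v_rel×d = (-4)·(-23) − (1)·(14) = 78
since m = R²·17 − 78²:  R² = (6084 + -4384) / 17 = 100
R = √100 = 10  ⇒  r_B = 10 − 8 = 2

rB=2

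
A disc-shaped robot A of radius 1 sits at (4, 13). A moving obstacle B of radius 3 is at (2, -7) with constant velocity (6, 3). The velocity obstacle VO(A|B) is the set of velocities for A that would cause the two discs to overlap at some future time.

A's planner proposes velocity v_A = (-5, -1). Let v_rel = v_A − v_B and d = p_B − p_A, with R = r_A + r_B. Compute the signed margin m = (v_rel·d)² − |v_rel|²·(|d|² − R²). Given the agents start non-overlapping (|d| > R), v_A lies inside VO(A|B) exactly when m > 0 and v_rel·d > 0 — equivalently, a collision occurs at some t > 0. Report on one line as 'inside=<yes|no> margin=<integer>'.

d = (-2, -20),  |d|² = 404;  R = 1+3 = 4,  c = 404−4² = 388
v_rel = (-11, -4),  |v_rel|² = 137;  v_rel·d = (-11)·(-2) + (-4)·(-20) = 102
137·t² − 204·t + 388 = 0  ⇒  m = 102² − 137·388 = -42752
m = -42752 < 0,  v_rel·d = 102 > 0  ⇒  outside

inside=no margin=-42752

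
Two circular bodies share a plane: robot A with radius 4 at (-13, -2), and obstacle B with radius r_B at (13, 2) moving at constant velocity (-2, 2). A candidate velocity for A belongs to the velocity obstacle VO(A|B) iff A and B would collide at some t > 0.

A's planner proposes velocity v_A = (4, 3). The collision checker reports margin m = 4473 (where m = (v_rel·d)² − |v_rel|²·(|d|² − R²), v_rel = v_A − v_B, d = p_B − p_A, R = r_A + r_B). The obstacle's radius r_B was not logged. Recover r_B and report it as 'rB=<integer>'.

m = 4473
d = (26, 4);  v_rel = (6, 1),  |v_rel|² = 37
v_rel×d = (6)·(4) − (1)·(26) = -2
since m = R²·37 − (-2)²:  R² = (4 + 4473) / 37 = 121
R = √121 = 11  ⇒  r_B = 11 − 4 = 7

rB=7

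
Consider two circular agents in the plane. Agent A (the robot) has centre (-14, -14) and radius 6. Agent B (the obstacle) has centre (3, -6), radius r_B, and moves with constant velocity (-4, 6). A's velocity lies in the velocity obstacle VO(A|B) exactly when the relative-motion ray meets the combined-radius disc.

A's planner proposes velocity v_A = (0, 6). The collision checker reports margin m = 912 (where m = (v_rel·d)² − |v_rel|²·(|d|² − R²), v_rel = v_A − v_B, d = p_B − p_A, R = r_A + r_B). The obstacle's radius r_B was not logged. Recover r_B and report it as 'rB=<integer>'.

m = 912
d = (17, 8);  v_rel = (4, 0),  |v_rel|² = 16
v_rel×d = (4)·(8) − (0)·(17) = 32
since m = R²·16 − 32²:  R² = (1024 + 912) / 16 = 121
R = √121 = 11  ⇒  r_B = 11 − 6 = 5

rB=5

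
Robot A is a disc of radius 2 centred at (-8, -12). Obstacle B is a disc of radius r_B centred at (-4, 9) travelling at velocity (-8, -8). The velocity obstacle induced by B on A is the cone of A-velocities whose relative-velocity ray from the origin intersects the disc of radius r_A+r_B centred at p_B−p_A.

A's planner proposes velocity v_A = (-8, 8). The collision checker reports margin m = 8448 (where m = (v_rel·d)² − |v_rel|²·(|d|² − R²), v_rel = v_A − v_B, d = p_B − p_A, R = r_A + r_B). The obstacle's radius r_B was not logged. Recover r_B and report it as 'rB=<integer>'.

m = 8448
d = (4, 21);  v_rel = (0, 16),  |v_rel|² = 256
v_rel×d = (0)·(21) − (16)·(4) = -64
since m = R²·256 − (-64)²:  R² = (4096 + 8448) / 256 = 49
R = √49 = 7  ⇒  r_B = 7 − 2 = 5

rB=5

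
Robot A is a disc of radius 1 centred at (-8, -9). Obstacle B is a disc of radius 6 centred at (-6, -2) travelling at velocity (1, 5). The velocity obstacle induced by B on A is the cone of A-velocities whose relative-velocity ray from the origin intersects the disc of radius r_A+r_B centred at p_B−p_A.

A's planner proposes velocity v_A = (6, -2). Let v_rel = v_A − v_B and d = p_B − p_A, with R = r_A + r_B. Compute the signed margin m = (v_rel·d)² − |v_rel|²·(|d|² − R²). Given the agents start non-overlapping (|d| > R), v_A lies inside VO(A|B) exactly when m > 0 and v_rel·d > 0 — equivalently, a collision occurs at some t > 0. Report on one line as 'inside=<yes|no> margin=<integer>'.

d = (2, 7),  |d|² = 53;  R = 1+6 = 7,  c = 53−7² = 4
v_rel = (5, -7),  |v_rel|² = 74;  v_rel·d = (5)·(2) + (-7)·(7) = -39
74·t² + 78·t + 4 = 0  ⇒  m = (-39)² − 74·4 = 1225
m = 1225 > 0,  v_rel·d = -39 < 0  ⇒  outside

inside=no margin=1225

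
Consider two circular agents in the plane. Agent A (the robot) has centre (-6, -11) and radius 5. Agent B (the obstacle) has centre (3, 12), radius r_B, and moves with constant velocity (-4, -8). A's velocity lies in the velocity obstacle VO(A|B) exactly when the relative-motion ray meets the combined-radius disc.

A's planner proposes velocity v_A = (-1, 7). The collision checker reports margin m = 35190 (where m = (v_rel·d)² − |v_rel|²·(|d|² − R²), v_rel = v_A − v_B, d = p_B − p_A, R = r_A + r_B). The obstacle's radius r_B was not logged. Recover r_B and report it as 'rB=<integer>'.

m = 35190
d = (9, 23);  v_rel = (3, 15),  |v_rel|² = 234
v_rel×d = (3)·(23) − (15)·(9) = -66
since m = R²·234 − (-66)²:  R² = (4356 + 35190) / 234 = 169
R = √169 = 13  ⇒  r_B = 13 − 5 = 8

rB=8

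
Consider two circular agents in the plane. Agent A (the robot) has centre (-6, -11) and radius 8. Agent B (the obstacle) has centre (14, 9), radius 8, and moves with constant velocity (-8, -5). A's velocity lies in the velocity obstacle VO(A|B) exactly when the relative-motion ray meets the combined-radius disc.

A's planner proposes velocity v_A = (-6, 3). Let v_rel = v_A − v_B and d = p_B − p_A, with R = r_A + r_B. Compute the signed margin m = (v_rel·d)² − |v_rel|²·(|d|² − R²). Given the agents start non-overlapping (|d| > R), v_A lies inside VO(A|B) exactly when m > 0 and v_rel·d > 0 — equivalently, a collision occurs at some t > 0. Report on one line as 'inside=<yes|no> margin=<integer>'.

d = (20, 20),  |d|² = 800;  R = 8+8 = 16,  c = 800−16² = 544
v_rel = (2, 8),  |v_rel|² = 68;  v_rel·d = (2)·(20) + (8)·(20) = 200
68·t² − 400·t + 544 = 0  ⇒  m = 200² − 68·544 = 3008
m = 3008 > 0,  v_rel·d = 200 > 0  ⇒  inside

inside=yes margin=3008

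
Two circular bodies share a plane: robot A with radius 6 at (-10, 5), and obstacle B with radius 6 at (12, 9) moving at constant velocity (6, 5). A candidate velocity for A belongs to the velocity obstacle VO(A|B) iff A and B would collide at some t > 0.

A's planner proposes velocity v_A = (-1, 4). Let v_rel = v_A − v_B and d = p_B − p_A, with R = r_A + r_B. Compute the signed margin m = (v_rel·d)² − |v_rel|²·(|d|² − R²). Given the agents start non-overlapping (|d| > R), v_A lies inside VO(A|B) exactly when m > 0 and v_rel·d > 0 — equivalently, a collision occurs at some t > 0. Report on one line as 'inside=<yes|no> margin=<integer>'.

d = (22, 4),  |d|² = 500;  R = 6+6 = 12,  c = 500−12² = 356
v_rel = (-7, -1),  |v_rel|² = 50;  v_rel·d = (-7)·(22) + (-1)·(4) = -158
50·t² + 316·t + 356 = 0  ⇒  m = (-158)² − 50·356 = 7164
m = 7164 > 0,  v_rel·d = -158 < 0  ⇒  outside

inside=no margin=7164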